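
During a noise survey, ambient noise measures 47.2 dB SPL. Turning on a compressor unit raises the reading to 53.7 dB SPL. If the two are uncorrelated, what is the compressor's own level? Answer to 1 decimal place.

52.6 dB SPL

Subtract intensities: L_src = 10·log₁₀(10^(L_total/10) − 10^(L_bg/10)).
L_src = 10·log₁₀(10^(53.7/10) − 10^(47.2/10)) = 10·log₁₀(181900) = 52.6 dB SPL.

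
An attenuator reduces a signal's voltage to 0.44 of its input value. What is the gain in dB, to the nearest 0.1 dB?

-7.1 dB

Voltage ratio → dB uses the 20·log₁₀ form:
20·log₁₀(0.44) = -7.1 dB.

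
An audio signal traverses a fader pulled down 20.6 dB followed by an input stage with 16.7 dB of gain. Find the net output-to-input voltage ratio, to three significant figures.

Net gain = (−20.6) + 16.7 = -3.9 dB.
Voltage ratio = 10^(-3.9/20) = 0.638.

0.638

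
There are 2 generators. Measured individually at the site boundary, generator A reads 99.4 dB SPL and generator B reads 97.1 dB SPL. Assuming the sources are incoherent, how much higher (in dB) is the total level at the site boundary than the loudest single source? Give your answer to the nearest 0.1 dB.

2.0 dB

Add the sources as powers (linear), then convert back to dB:
L_total = 10·log₁₀(10^(99.4/10) + 10^(97.1/10)) = 101.41 dB SPL.
Excess over the loudest (99.4 dB): 101.41 − 99.4 = 2.0 dB.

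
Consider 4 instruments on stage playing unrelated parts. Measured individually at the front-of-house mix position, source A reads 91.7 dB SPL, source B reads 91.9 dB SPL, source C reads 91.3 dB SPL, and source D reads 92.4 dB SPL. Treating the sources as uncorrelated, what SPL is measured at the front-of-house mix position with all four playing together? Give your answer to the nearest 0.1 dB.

97.9 dB SPL

Uncorrelated sources add in intensity (power), not in dB.
L_total = 10·log₁₀(10^(91.7/10) + 10^(91.9/10) + 10^(91.3/10) + 10^(92.4/10)) = 10·log₁₀(6115000000) = 97.9 dB SPL.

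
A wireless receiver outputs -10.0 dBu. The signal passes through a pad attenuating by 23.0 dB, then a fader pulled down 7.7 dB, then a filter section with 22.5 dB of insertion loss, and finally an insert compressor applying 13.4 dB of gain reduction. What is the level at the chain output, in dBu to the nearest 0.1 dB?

Gain stages sum in dB:
-10.0 − 23.0 − 7.7 − 22.5 − 13.4 = -76.6 dBu.

-76.6 dBu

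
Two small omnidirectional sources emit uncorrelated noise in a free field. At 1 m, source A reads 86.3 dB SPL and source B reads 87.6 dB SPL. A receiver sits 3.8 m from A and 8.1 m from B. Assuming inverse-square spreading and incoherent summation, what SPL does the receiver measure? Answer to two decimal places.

At the listener: L_A = 86.3 − 20·log₁₀(3.8) = 74.704 dB; L_B = 87.6 − 20·log₁₀(8.1) = 69.430 dB.
Combined: 10·log₁₀(10^(74.704/10)+10^(69.430/10)) = 75.83 dB SPL.

75.83 dB SPL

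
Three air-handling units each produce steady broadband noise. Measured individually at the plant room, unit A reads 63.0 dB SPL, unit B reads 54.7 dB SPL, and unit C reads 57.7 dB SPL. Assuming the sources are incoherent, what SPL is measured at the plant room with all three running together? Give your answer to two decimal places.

64.59 dB SPL

Incoherent sources sum as intensities:
L_total = 10·log₁₀(10^(63.0/10) + 10^(54.7/10) + 10^(57.7/10)) = 10·log₁₀(2879000) = 64.59 dB SPL.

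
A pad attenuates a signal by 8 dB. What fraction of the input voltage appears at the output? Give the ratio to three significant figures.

0.398

Voltage ratio = 10^(dB/20).
10^(-8/20) = 10^(-0.4000) = 0.398.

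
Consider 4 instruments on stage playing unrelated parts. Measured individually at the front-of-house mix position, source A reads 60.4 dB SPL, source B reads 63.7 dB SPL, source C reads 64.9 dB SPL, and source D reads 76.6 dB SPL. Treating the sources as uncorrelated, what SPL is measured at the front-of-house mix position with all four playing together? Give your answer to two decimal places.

Add the sources as powers (linear), then convert back to dB:
L_total = 10·log₁₀(10^(60.4/10) + 10^(63.7/10) + 10^(64.9/10) + 10^(76.6/10)) = 10·log₁₀(52240000) = 77.18 dB SPL.

77.18 dB SPL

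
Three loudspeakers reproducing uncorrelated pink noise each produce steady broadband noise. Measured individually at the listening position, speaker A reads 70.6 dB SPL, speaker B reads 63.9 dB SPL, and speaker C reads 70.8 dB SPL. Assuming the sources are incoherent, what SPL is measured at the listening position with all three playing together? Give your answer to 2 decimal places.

74.14 dB SPL

Incoherent sources sum as intensities:
L_total = 10·log₁₀(10^(70.6/10) + 10^(63.9/10) + 10^(70.8/10)) = 10·log₁₀(25960000) = 74.14 dB SPL.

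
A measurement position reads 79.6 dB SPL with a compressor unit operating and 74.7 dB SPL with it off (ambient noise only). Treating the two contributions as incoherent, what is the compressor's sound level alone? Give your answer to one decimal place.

Subtract intensities: L_src = 10·log₁₀(10^(L_total/10) − 10^(L_bg/10)).
L_src = 10·log₁₀(10^(79.6/10) − 10^(74.7/10)) = 10·log₁₀(61690000) = 77.9 dB SPL.

77.9 dB SPL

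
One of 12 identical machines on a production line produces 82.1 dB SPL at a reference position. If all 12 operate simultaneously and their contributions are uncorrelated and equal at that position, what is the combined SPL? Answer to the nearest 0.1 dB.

12 equal incoherent sources raise the level by 10·log₁₀(12) = 10.79 dB.
L_total = 82.1 + 10.79 = 92.9 dB SPL.

92.9 dB SPL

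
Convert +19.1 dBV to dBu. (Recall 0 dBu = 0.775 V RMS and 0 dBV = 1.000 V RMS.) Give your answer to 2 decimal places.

+21.31 dBu

The offset between the scales is 20·log₁₀(0.775/1.000) = −2.214 dB.
So dBu = +19.1 + 2.214 = +21.31 dBu.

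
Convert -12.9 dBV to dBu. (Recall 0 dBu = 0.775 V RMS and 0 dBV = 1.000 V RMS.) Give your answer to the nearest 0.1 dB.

-10.7 dBu

The offset between the scales is 20·log₁₀(0.775/1.000) = −2.214 dB.
So dBu = -12.9 + 2.214 = -10.7 dBu.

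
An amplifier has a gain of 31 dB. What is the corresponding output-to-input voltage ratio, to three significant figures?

35.5

Voltage ratio = 10^(dB/20).
10^(31/20) = 10^(1.550) = 35.5.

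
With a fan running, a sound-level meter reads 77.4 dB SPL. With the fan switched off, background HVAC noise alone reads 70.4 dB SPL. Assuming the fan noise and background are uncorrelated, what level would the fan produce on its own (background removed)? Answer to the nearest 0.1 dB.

76.4 dB SPL

Background correction is a power subtraction:
L_src = 10·log₁₀(10^(77.4/10) − 10^(70.4/10)) = 10·log₁₀(43990000) = 76.4 dB SPL.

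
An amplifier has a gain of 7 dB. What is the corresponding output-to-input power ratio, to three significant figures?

Power ratio = 10^(dB/10).
10^(7/10) = 10^(0.7000) = 5.01.

5.01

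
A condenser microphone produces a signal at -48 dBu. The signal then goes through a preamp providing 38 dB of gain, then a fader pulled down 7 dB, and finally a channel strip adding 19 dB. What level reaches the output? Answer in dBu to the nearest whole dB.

+2 dBu

Cascaded gains and losses add directly in dB.
-48 + 38 − 7 + 19 = +2 dBu.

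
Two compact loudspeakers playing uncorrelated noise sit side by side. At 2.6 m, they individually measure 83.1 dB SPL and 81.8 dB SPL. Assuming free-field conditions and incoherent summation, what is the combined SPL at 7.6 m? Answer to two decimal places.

Combined at 2.6 m: 10·log₁₀(10^(83.1/10)+10^(81.8/10)) = 85.509 dB SPL.
Then apply −20·log₁₀(7.6/2.6) = -9.317 dB → 76.19 dB SPL.

76.19 dB SPL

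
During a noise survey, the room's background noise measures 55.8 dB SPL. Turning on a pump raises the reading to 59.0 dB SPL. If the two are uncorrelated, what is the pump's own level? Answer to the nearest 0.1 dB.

Remove the background by subtracting linear intensities:
L_src = 10·log₁₀(10^(59.0/10) − 10^(55.8/10)) = 10·log₁₀(414100) = 56.2 dB SPL.

56.2 dB SPL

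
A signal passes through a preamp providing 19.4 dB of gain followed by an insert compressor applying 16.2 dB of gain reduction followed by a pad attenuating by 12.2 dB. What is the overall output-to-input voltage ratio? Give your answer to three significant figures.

Net gain = 19.4 + (−16.2) + (−12.2) = -9.0 dB.
Voltage ratio = 10^(-9.0/20) = 0.355.

0.355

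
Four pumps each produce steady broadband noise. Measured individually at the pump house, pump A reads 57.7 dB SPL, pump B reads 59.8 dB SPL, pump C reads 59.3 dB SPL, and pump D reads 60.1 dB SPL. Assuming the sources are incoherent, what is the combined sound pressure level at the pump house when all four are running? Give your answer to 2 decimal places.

65.34 dB SPL

Add the sources as powers (linear), then convert back to dB:
L_total = 10·log₁₀(10^(57.7/10) + 10^(59.8/10) + 10^(59.3/10) + 10^(60.1/10)) = 10·log₁₀(3418000) = 65.34 dB SPL.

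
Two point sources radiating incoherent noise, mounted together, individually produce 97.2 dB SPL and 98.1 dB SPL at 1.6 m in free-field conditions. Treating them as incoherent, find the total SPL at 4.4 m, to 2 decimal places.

91.90 dB SPL

Combined at 1.6 m: 10·log₁₀(10^(97.2/10)+10^(98.1/10)) = 100.684 dB SPL.
Then apply −20·log₁₀(4.4/1.6) = -8.787 dB → 91.90 dB SPL.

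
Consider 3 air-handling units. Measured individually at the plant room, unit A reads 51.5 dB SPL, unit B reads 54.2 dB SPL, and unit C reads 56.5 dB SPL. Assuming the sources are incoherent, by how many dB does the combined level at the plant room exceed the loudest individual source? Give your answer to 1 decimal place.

Add the sources as powers (linear), then convert back to dB:
L_total = 10·log₁₀(10^(51.5/10) + 10^(54.2/10) + 10^(56.5/10)) = 59.30 dB SPL.
Excess over the loudest (56.5 dB): 59.30 − 56.5 = 2.8 dB.

2.8 dB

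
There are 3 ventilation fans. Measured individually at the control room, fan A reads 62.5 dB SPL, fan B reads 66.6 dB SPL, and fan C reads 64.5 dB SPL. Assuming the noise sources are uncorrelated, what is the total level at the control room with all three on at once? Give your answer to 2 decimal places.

Add the sources as powers (linear), then convert back to dB:
L_total = 10·log₁₀(10^(62.5/10) + 10^(66.6/10) + 10^(64.5/10)) = 10·log₁₀(9168000) = 69.62 dB SPL.

69.62 dB SPL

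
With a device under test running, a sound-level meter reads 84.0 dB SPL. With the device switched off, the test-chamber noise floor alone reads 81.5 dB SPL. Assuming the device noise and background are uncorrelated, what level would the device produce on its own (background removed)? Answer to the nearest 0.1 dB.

80.4 dB SPL

Subtract intensities: L_src = 10·log₁₀(10^(L_total/10) − 10^(L_bg/10)).
L_src = 10·log₁₀(10^(84.0/10) − 10^(81.5/10)) = 10·log₁₀(109900000) = 80.4 dB SPL.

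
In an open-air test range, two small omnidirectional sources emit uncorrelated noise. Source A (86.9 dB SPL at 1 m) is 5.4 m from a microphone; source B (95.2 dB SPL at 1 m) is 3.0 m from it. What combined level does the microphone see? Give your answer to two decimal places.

85.85 dB SPL

At the listener: L_A = 86.9 − 20·log₁₀(5.4) = 72.252 dB; L_B = 95.2 − 20·log₁₀(3.0) = 85.658 dB.
Combined: 10·log₁₀(10^(72.252/10)+10^(85.658/10)) = 85.85 dB SPL.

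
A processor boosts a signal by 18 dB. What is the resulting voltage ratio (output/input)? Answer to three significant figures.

Voltage ratio = 10^(dB/20).
10^(18/20) = 10^(0.9000) = 7.94.

7.94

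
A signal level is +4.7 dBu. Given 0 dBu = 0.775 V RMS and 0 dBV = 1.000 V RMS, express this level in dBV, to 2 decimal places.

The offset between the scales is 20·log₁₀(0.775/1.000) = −2.214 dB.
So dBV = +4.7 − 2.214 = +2.49 dBV.

+2.49 dBV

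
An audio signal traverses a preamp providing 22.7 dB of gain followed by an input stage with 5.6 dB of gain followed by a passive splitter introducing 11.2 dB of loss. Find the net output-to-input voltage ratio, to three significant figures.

7.16

Net gain = 22.7 + 5.6 + (−11.2) = 17.1 dB.
Voltage ratio = 10^(17.1/20) = 7.16.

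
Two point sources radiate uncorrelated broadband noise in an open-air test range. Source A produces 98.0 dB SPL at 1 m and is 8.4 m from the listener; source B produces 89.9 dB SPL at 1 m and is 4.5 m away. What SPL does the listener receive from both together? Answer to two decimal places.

At the listener: L_A = 98.0 − 20·log₁₀(8.4) = 79.514 dB; L_B = 89.9 − 20·log₁₀(4.5) = 76.836 dB.
Combined: 10·log₁₀(10^(79.514/10)+10^(76.836/10)) = 81.39 dB SPL.

81.39 dB SPL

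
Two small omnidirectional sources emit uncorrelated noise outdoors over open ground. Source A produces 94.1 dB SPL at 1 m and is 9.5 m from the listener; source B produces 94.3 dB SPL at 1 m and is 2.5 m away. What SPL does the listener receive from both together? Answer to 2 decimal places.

86.62 dB SPL

At the listener: L_A = 94.1 − 20·log₁₀(9.5) = 74.546 dB; L_B = 94.3 − 20·log₁₀(2.5) = 86.341 dB.
Combined: 10·log₁₀(10^(74.546/10)+10^(86.341/10)) = 86.62 dB SPL.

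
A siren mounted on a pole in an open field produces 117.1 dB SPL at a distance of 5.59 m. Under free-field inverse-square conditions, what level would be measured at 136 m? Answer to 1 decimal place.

Inverse-square spreading gives ΔL = −20·log₁₀(d₂/d₁).
ΔL = −20·log₁₀(136/5.59) = -27.72 dB, so L₂ = 117.1 + (-27.72) = 89.4 dB SPL.

89.4 dB SPL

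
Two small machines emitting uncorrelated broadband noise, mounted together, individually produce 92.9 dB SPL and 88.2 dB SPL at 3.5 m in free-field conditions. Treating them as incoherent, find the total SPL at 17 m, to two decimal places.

Combined at 3.5 m: 10·log₁₀(10^(92.9/10)+10^(88.2/10)) = 94.167 dB SPL.
Then apply −20·log₁₀(17/3.5) = -13.728 dB → 80.44 dB SPL.

80.44 dB SPL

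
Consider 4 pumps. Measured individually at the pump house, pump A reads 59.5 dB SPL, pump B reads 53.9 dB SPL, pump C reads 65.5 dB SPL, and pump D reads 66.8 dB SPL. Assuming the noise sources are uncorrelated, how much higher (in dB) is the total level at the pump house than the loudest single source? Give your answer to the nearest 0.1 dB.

Uncorrelated sources add in intensity (power), not in dB.
L_total = 10·log₁₀(10^(59.5/10) + 10^(53.9/10) + 10^(65.5/10) + 10^(66.8/10)) = 69.76 dB SPL.
Excess over the loudest (66.8 dB): 69.76 − 66.8 = 3.0 dB.

3.0 dB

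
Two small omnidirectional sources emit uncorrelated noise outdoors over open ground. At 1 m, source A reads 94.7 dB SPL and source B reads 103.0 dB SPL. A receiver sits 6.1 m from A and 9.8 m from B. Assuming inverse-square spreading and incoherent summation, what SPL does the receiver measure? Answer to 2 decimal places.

84.58 dB SPL

At the listener: L_A = 94.7 − 20·log₁₀(6.1) = 78.993 dB; L_B = 103.0 − 20·log₁₀(9.8) = 83.175 dB.
Combined: 10·log₁₀(10^(78.993/10)+10^(83.175/10)) = 84.58 dB SPL.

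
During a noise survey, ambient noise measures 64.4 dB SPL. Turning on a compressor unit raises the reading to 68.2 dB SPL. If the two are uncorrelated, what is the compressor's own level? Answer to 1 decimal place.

Remove the background by subtracting linear intensities:
L_src = 10·log₁₀(10^(68.2/10) − 10^(64.4/10)) = 10·log₁₀(3853000) = 65.9 dB SPL.

65.9 dB SPL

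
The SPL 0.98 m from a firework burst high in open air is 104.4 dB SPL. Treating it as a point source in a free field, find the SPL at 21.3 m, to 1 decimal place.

For a point source in a free field, ΔL = −20·log₁₀(d₂/d₁).
ΔL = −20·log₁₀(21.3/0.98) = -26.74 dB, so L₂ = 104.4 + (-26.74) = 77.7 dB SPL.

77.7 dB SPL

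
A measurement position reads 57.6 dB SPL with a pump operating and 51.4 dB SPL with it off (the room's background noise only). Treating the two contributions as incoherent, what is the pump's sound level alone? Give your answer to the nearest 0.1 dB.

Remove the background by subtracting linear intensities:
L_src = 10·log₁₀(10^(57.6/10) − 10^(51.4/10)) = 10·log₁₀(437400) = 56.4 dB SPL.

56.4 dB SPL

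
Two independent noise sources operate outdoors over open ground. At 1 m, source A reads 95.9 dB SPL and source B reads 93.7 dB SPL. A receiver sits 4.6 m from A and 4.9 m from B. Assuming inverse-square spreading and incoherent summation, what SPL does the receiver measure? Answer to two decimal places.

84.49 dB SPL

At the listener: L_A = 95.9 − 20·log₁₀(4.6) = 82.645 dB; L_B = 93.7 − 20·log₁₀(4.9) = 79.896 dB.
Combined: 10·log₁₀(10^(82.645/10)+10^(79.896/10)) = 84.49 dB SPL.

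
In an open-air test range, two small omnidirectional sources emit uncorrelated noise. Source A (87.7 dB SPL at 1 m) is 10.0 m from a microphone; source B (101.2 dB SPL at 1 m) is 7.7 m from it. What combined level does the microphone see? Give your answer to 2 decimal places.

83.58 dB SPL

At the listener: L_A = 87.7 − 20·log₁₀(10.0) = 67.700 dB; L_B = 101.2 − 20·log₁₀(7.7) = 83.470 dB.
Combined: 10·log₁₀(10^(67.700/10)+10^(83.470/10)) = 83.58 dB SPL.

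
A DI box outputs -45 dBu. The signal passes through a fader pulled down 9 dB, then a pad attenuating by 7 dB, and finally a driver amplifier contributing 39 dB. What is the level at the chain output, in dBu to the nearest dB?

-22 dBu

In dB, series stages simply add:
-45 − 9 − 7 + 39 = -22 dBu.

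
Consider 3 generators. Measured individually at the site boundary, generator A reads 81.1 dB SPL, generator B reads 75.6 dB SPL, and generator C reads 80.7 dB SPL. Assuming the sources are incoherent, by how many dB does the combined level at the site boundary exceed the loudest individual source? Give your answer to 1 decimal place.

3.4 dB

Add the sources as powers (linear), then convert back to dB:
L_total = 10·log₁₀(10^(81.1/10) + 10^(75.6/10) + 10^(80.7/10)) = 84.51 dB SPL.
Excess over the loudest (81.1 dB): 84.51 − 81.1 = 3.4 dB.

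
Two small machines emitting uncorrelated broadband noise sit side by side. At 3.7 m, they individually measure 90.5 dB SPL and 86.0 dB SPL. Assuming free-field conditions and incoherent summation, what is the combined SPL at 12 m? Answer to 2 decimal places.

Combined at 3.7 m: 10·log₁₀(10^(90.5/10)+10^(86.0/10)) = 91.819 dB SPL.
Then apply −20·log₁₀(12/3.7) = -10.220 dB → 81.60 dB SPL.

81.60 dB SPL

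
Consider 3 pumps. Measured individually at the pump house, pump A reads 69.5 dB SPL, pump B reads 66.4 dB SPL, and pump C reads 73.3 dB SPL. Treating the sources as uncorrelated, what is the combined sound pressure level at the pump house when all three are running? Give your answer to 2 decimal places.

75.40 dB SPL

Incoherent sources sum as intensities:
L_total = 10·log₁₀(10^(69.5/10) + 10^(66.4/10) + 10^(73.3/10)) = 10·log₁₀(34660000) = 75.40 dB SPL.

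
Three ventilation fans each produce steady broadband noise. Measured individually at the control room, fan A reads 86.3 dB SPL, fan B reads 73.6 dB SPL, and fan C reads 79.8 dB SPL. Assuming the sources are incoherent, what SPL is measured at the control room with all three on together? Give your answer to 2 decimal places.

Add the sources as powers (linear), then convert back to dB:
L_total = 10·log₁₀(10^(86.3/10) + 10^(73.6/10) + 10^(79.8/10)) = 10·log₁₀(545000000) = 87.36 dB SPL.

87.36 dB SPL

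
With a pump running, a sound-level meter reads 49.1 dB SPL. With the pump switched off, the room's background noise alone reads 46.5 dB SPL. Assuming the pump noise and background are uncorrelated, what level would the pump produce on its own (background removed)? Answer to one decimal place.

Remove the background by subtracting linear intensities:
L_src = 10·log₁₀(10^(49.1/10) − 10^(46.5/10)) = 10·log₁₀(36610) = 45.6 dB SPL.

45.6 dB SPL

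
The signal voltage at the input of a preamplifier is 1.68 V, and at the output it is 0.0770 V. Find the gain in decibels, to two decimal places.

Voltage ratio → dB uses the 20·log₁₀ form:
20·log₁₀(0.0770/1.68) = 20·log₁₀(0.04583) = -26.78 dB.

-26.78 dB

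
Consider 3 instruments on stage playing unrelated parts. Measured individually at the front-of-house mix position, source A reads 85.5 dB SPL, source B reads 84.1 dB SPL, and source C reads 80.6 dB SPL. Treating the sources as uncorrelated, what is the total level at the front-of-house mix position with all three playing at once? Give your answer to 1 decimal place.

88.6 dB SPL

Uncorrelated sources add in intensity (power), not in dB.
L_total = 10·log₁₀(10^(85.5/10) + 10^(84.1/10) + 10^(80.6/10)) = 10·log₁₀(726700000) = 88.6 dB SPL.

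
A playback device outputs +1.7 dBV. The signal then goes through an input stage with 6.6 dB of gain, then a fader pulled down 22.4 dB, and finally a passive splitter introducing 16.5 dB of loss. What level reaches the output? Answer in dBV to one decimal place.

Gain stages sum in dB:
+1.7 + 6.6 − 22.4 − 16.5 = -30.6 dBV.

-30.6 dBV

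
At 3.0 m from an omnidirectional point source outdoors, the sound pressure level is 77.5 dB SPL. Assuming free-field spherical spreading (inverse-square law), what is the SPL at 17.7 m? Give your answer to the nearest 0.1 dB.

62.1 dB SPL

Inverse-square spreading gives ΔL = −20·log₁₀(d₂/d₁).
ΔL = −20·log₁₀(17.7/3.0) = -15.42 dB, so L₂ = 77.5 + (-15.42) = 62.1 dB SPL.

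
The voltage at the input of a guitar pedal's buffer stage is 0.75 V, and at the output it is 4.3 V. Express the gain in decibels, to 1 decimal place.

15.2 dB

Voltage ratio → dB uses the 20·log₁₀ form:
20·log₁₀(4.3/0.75) = 20·log₁₀(5.733) = 15.2 dB.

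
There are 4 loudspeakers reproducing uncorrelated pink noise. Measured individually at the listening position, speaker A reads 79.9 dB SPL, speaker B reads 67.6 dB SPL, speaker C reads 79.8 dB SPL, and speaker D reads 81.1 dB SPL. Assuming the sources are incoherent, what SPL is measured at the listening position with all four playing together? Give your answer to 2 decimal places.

85.16 dB SPL

Uncorrelated sources add in intensity (power), not in dB.
L_total = 10·log₁₀(10^(79.9/10) + 10^(67.6/10) + 10^(79.8/10) + 10^(81.1/10)) = 10·log₁₀(327800000) = 85.16 dB SPL.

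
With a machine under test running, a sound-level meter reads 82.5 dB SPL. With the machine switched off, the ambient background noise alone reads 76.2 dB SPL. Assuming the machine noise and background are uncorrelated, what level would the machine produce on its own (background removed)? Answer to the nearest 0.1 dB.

Subtract intensities: L_src = 10·log₁₀(10^(L_total/10) − 10^(L_bg/10)).
L_src = 10·log₁₀(10^(82.5/10) − 10^(76.2/10)) = 10·log₁₀(136100000) = 81.3 dB SPL.

81.3 dB SPL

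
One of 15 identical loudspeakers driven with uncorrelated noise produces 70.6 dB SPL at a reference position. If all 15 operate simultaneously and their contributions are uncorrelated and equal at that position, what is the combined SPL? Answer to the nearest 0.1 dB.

82.4 dB SPL

15 equal incoherent sources raise the level by 10·log₁₀(15) = 11.76 dB.
L_total = 70.6 + 11.76 = 82.4 dB SPL.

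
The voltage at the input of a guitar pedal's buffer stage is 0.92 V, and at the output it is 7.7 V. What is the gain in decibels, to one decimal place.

18.5 dB

For a voltage ratio, dB = 20·log₁₀(V₂/V₁).
20·log₁₀(7.7/0.92) = 20·log₁₀(8.370) = 18.5 dB.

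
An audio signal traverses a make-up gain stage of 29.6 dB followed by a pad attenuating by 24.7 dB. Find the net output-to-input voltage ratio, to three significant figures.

Net gain = 29.6 + (−24.7) = 4.9 dB.
Voltage ratio = 10^(4.9/20) = 1.76.

1.76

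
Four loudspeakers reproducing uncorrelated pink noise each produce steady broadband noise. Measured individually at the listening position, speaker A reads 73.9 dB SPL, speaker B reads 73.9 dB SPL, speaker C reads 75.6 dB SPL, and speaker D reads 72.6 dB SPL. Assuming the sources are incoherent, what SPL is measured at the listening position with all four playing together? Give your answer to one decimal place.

80.2 dB SPL

Add the sources as powers (linear), then convert back to dB:
L_total = 10·log₁₀(10^(73.9/10) + 10^(73.9/10) + 10^(75.6/10) + 10^(72.6/10)) = 10·log₁₀(103600000) = 80.2 dB SPL.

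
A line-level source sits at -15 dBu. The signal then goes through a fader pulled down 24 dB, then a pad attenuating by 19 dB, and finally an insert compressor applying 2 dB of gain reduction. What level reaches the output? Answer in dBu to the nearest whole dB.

-60 dBu

Cascaded gains and losses add directly in dB.
-15 − 24 − 19 − 2 = -60 dBu.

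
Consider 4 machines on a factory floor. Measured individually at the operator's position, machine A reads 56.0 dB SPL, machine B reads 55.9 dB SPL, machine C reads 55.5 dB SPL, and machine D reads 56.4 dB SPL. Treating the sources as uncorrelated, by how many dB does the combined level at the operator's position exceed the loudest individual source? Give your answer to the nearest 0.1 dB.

5.6 dB

Add the sources as powers (linear), then convert back to dB:
L_total = 10·log₁₀(10^(56.0/10) + 10^(55.9/10) + 10^(55.5/10) + 10^(56.4/10)) = 61.98 dB SPL.
Excess over the loudest (56.4 dB): 61.98 − 56.4 = 5.6 dB.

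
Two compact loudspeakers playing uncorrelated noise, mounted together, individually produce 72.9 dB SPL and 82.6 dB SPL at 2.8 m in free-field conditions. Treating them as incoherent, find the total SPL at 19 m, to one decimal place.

66.4 dB SPL

Combined at 2.8 m: 10·log₁₀(10^(72.9/10)+10^(82.6/10)) = 83.04 dB SPL.
Then apply −20·log₁₀(19/2.8) = -16.63 dB → 66.4 dB SPL.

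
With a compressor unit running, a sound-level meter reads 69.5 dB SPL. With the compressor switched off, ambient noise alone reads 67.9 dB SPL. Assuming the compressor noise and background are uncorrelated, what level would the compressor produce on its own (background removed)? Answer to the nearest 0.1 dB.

Subtract intensities: L_src = 10·log₁₀(10^(L_total/10) − 10^(L_bg/10)).
L_src = 10·log₁₀(10^(69.5/10) − 10^(67.9/10)) = 10·log₁₀(2747000) = 64.4 dB SPL.

64.4 dB SPL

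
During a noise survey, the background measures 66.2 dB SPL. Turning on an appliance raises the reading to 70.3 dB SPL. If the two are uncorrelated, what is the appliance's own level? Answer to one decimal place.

Remove the background by subtracting linear intensities:
L_src = 10·log₁₀(10^(70.3/10) − 10^(66.2/10)) = 10·log₁₀(6546000) = 68.2 dB SPL.

68.2 dB SPL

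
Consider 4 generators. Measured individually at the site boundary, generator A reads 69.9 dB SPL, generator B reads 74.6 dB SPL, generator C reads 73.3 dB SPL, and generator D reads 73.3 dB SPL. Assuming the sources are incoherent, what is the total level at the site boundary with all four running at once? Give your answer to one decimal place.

Uncorrelated sources add in intensity (power), not in dB.
L_total = 10·log₁₀(10^(69.9/10) + 10^(74.6/10) + 10^(73.3/10) + 10^(73.3/10)) = 10·log₁₀(81370000) = 79.1 dB SPL.

79.1 dB SPL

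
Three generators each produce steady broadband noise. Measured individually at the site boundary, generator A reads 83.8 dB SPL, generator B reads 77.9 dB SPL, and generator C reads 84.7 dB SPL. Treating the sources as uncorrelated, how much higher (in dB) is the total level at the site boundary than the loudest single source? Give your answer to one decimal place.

Incoherent sources sum as intensities:
L_total = 10·log₁₀(10^(83.8/10) + 10^(77.9/10) + 10^(84.7/10)) = 87.76 dB SPL.
Excess over the loudest (84.7 dB): 87.76 − 84.7 = 3.1 dB.

3.1 dB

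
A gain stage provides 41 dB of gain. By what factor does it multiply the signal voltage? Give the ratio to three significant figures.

112

Voltage ratio = 10^(dB/20).
10^(41/20) = 10^(2.050) = 112.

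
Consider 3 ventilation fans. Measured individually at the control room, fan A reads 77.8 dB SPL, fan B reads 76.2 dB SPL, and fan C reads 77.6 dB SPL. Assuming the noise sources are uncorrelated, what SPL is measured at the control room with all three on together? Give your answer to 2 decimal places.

82.03 dB SPL

Uncorrelated sources add in intensity (power), not in dB.
L_total = 10·log₁₀(10^(77.8/10) + 10^(76.2/10) + 10^(77.6/10)) = 10·log₁₀(159500000) = 82.03 dB SPL.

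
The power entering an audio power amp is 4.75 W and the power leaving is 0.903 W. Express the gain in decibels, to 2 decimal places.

-7.21 dB

Power is a power quantity, so gain = 10·log₁₀(P_out/P_in).
10·log₁₀(0.903/4.75) = 10·log₁₀(0.1901) = -7.21 dB.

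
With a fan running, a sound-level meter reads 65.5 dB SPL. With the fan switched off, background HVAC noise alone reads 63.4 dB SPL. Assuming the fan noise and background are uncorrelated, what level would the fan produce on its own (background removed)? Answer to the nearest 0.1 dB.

61.3 dB SPL

Remove the background by subtracting linear intensities:
L_src = 10·log₁₀(10^(65.5/10) − 10^(63.4/10)) = 10·log₁₀(1360000) = 61.3 dB SPL.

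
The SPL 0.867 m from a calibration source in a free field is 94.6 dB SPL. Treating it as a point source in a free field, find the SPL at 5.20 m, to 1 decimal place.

79.0 dB SPL

Inverse-square spreading gives ΔL = −20·log₁₀(d₂/d₁).
ΔL = −20·log₁₀(5.20/0.867) = -15.56 dB, so L₂ = 94.6 + (-15.56) = 79.0 dB SPL.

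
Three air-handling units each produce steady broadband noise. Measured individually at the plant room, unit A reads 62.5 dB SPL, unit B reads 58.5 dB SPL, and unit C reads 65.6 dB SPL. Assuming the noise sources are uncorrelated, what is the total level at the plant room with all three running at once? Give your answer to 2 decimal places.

67.87 dB SPL

Add the sources as powers (linear), then convert back to dB:
L_total = 10·log₁₀(10^(62.5/10) + 10^(58.5/10) + 10^(65.6/10)) = 10·log₁₀(6117000) = 67.87 dB SPL.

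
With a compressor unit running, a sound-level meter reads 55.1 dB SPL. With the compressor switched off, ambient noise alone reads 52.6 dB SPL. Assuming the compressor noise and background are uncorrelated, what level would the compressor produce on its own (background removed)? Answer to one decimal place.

51.5 dB SPL

Remove the background by subtracting linear intensities:
L_src = 10·log₁₀(10^(55.1/10) − 10^(52.6/10)) = 10·log₁₀(141600) = 51.5 dB SPL.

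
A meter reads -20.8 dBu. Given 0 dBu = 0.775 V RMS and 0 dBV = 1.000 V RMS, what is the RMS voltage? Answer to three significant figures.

0.0707 V

V = 0.775 V × 10^(-20.8/20).
= 0.775 × 0.09120 = 0.0707 V.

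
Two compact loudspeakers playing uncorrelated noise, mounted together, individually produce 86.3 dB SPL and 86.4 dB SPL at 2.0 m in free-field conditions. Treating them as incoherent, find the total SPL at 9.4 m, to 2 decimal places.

75.92 dB SPL

Combined at 2.0 m: 10·log₁₀(10^(86.3/10)+10^(86.4/10)) = 89.361 dB SPL.
Then apply −20·log₁₀(9.4/2.0) = -13.442 dB → 75.92 dB SPL.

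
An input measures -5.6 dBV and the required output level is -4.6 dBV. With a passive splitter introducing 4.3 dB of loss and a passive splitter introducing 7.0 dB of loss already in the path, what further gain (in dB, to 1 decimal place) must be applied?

12.3 dB

The required make-up gain is the shortfall in the dB sum.
G = -4.6 − (-5.6) + 4.3 + 7.0 = 12.3 dB.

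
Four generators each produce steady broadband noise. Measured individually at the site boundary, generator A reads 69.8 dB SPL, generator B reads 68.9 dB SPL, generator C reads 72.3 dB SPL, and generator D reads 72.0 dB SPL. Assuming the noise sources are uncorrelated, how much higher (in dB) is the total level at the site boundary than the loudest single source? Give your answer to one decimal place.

Uncorrelated sources add in intensity (power), not in dB.
L_total = 10·log₁₀(10^(69.8/10) + 10^(68.9/10) + 10^(72.3/10) + 10^(72.0/10)) = 77.00 dB SPL.
Excess over the loudest (72.3 dB): 77.00 − 72.3 = 4.7 dB.

4.7 dB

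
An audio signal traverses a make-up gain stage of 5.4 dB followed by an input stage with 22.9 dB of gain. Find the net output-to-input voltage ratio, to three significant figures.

26.0

Net gain = 5.4 + 22.9 = 28.3 dB.
Voltage ratio = 10^(28.3/20) = 26.0.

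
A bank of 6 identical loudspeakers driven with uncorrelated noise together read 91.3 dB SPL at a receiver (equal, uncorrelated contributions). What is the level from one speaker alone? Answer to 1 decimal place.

6 equal incoherent sources add 10·log₁₀(6) = 7.78 dB over one source.
L_one = 91.3 − 7.78 = 83.5 dB SPL.

83.5 dB SPL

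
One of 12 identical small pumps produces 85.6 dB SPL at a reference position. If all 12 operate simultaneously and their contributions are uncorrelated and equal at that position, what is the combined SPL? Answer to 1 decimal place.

12 equal incoherent sources raise the level by 10·log₁₀(12) = 10.79 dB.
L_total = 85.6 + 10.79 = 96.4 dB SPL.

96.4 dB SPL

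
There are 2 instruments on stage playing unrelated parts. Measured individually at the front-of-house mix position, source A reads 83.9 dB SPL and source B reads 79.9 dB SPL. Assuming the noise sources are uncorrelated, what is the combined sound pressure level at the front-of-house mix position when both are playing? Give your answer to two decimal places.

85.36 dB SPL

Add the sources as powers (linear), then convert back to dB:
L_total = 10·log₁₀(10^(83.9/10) + 10^(79.9/10)) = 10·log₁₀(343200000) = 85.36 dB SPL.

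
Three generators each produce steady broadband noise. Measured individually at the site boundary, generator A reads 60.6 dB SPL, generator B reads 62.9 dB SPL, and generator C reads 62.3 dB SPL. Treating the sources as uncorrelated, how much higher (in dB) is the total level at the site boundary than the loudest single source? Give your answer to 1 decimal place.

3.9 dB

Uncorrelated sources add in intensity (power), not in dB.
L_total = 10·log₁₀(10^(60.6/10) + 10^(62.9/10) + 10^(62.3/10)) = 66.81 dB SPL.
Excess over the loudest (62.9 dB): 66.81 − 62.9 = 3.9 dB.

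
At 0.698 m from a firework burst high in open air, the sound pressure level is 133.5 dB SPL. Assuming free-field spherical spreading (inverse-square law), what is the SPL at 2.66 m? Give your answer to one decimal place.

121.9 dB SPL

For a point source in a free field, ΔL = −20·log₁₀(d₂/d₁).
ΔL = −20·log₁₀(2.66/0.698) = -11.62 dB, so L₂ = 133.5 + (-11.62) = 121.9 dB SPL.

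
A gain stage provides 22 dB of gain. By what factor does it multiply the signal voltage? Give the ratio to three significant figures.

12.6

Voltage ratio = 10^(dB/20).
10^(22/20) = 10^(1.100) = 12.6.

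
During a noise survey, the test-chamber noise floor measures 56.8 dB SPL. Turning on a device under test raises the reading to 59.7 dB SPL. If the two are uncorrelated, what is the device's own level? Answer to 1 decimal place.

56.6 dB SPL

Background correction is a power subtraction:
L_src = 10·log₁₀(10^(59.7/10) − 10^(56.8/10)) = 10·log₁₀(454600) = 56.6 dB SPL.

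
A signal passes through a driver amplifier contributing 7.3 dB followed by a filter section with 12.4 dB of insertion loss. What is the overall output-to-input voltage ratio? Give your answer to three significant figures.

Net gain = 7.3 + (−12.4) = -5.1 dB.
Voltage ratio = 10^(-5.1/20) = 0.556.

0.556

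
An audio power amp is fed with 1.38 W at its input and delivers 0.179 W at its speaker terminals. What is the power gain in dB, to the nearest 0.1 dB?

For a power ratio, dB = 10·log₁₀(P₂/P₁).
10·log₁₀(0.179/1.38) = 10·log₁₀(0.1297) = -8.9 dB.

-8.9 dB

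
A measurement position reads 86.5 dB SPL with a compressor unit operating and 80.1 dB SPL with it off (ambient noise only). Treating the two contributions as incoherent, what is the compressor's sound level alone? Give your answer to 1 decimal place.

85.4 dB SPL

Remove the background by subtracting linear intensities:
L_src = 10·log₁₀(10^(86.5/10) − 10^(80.1/10)) = 10·log₁₀(344400000) = 85.4 dB SPL.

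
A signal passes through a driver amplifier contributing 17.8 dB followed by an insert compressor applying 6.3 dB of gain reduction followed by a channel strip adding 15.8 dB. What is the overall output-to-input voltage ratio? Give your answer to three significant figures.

23.2

Net gain = 17.8 + (−6.3) + 15.8 = 27.3 dB.
Voltage ratio = 10^(27.3/20) = 23.2.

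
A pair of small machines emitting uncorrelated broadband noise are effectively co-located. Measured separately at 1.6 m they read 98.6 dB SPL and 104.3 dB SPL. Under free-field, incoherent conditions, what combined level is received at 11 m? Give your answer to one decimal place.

Combined at 1.6 m: 10·log₁₀(10^(98.6/10)+10^(104.3/10)) = 105.34 dB SPL.
Then apply −20·log₁₀(11/1.6) = -16.75 dB → 88.6 dB SPL.

88.6 dB SPL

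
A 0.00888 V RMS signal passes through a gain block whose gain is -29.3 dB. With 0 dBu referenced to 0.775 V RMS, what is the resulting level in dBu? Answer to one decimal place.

Input level: 20·log₁₀(0.00888/0.775) = -38.82 dBu.
Output: -38.82 − 29.3 = -68.1 dBu.

-68.1 dBu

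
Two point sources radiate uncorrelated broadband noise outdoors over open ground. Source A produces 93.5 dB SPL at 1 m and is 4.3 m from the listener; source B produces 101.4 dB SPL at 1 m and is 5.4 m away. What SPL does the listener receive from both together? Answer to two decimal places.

87.74 dB SPL

At the listener: L_A = 93.5 − 20·log₁₀(4.3) = 80.831 dB; L_B = 101.4 − 20·log₁₀(5.4) = 86.752 dB.
Combined: 10·log₁₀(10^(80.831/10)+10^(86.752/10)) = 87.74 dB SPL.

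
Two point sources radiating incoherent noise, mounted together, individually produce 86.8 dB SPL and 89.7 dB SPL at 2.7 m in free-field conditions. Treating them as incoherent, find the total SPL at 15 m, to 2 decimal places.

Combined at 2.7 m: 10·log₁₀(10^(86.8/10)+10^(89.7/10)) = 91.498 dB SPL.
Then apply −20·log₁₀(15/2.7) = -14.895 dB → 76.60 dB SPL.

76.60 dB SPL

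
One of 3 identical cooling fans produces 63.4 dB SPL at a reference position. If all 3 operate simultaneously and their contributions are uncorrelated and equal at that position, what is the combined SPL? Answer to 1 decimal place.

68.2 dB SPL

3 equal incoherent sources raise the level by 10·log₁₀(3) = 4.77 dB.
L_total = 63.4 + 4.77 = 68.2 dB SPL.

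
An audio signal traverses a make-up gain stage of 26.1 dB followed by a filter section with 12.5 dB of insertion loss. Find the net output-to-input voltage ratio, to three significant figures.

4.79

Net gain = 26.1 + (−12.5) = 13.6 dB.
Voltage ratio = 10^(13.6/20) = 4.79.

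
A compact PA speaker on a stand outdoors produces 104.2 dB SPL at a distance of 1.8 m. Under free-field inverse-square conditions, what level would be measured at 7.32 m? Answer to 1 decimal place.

92.0 dB SPL

Inverse-square spreading gives ΔL = −20·log₁₀(d₂/d₁).
ΔL = −20·log₁₀(7.32/1.8) = -12.18 dB, so L₂ = 104.2 + (-12.18) = 92.0 dB SPL.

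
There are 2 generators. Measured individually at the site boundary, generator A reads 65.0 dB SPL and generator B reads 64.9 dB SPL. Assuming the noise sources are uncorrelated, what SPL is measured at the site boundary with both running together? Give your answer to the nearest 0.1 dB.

Incoherent sources sum as intensities:
L_total = 10·log₁₀(10^(65.0/10) + 10^(64.9/10)) = 10·log₁₀(6253000) = 68.0 dB SPL.

68.0 dB SPL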